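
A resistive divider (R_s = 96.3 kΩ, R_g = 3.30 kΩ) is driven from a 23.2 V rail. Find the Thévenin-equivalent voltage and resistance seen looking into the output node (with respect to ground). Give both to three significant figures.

V_th = 0.769 V, R_th = 3.19 kΩ

V_th is the open-circuit tap voltage: 23.2 × 3.30/(96.3 + 3.30) = 0.769 V.
With the supply zeroed, R_s and R_g appear in parallel from the tap: R_th = R_s‖R_g = (96.3 × 3.30)/99.60 = 3.19 kΩ.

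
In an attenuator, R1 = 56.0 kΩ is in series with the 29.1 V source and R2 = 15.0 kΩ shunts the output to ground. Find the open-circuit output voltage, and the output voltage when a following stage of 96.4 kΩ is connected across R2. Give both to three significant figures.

Open-circuit: V = 29.1 × 15.0/(56.0 + 15.0) = 6.15 V.
With the load, R2 becomes R2‖R_L = 12.98 kΩ, so V = 29.1 × 12.98/68.98 = 5.48 V.

Unloaded: 6.15 V; loaded: 5.48 V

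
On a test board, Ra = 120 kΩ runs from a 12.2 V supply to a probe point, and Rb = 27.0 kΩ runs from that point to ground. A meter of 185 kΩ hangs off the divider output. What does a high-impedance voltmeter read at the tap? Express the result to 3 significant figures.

V_out ≈ 2.00 V

The load sits in parallel with Rb: Rb‖R_L = (27.0 × 185) / (27.0 + 185) = 23.56 kΩ.
V_out = 12.2 × 23.56 / (120 + 23.56) = 12.2 × 23.56/143.6 = 2.00 V.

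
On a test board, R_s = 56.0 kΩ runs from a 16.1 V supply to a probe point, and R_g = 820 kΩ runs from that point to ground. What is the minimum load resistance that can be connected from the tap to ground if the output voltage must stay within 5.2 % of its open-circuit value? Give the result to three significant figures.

Output resistance R_th = R_s‖R_g = (56.0 × 820)/876.0 = 52.42 kΩ.
The fractional drop is R_th/(R_th + R_L); requiring this ≤ 0.0520 gives R_L ≥ R_th(1/0.0520 − 1) = 52.42 × 18.23 = 956 kΩ.

R_L(min) ≈ 956 kΩ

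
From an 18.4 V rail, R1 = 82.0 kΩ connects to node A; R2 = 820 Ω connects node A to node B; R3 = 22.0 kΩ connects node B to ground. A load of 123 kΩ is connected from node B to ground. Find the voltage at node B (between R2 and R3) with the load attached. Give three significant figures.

V ≈ 3.38 V

At node B, R3 is in parallel with the load: R3‖R_L = 18660 Ω.
Below node A the resistance is R2 + (R3‖R_L) = 19480 Ω, so V_A = 18.4 × 19480/101500 = 3.532 V.
Then V_B = V_A × (R3‖R_L)/(R2 + R3‖R_L) = 3.532 × 18660/19480 = 3.38 V.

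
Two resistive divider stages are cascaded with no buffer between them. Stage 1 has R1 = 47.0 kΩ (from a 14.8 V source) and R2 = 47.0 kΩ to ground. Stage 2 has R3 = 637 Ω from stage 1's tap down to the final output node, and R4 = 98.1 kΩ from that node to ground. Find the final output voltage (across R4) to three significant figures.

Stage 2 presents R3+R4 = 98740 Ω as a load on stage 1's tap.
Stage 1's lower leg becomes R2‖(R3+R4) = 31840 Ω, so V_mid = 14.8 × 31840/78840 = 5.977 V.
Stage 2 is itself unloaded: V_out = V_mid × R4/(R3+R4) = 5.977 × 98100/98740 = 5.94 V.

V_out ≈ 5.94 V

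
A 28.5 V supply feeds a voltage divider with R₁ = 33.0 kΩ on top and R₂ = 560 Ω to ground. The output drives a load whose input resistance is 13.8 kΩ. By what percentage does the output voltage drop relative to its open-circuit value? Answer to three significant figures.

The divider's output (Thévenin) resistance is R₁‖R₂ = 550.7 Ω.
Fractional drop under load = R_th/(R_th + R_L) = 550.7 / (550.7 + 13800) = 0.03837.
So the output falls by 3.84 %.

3.84 %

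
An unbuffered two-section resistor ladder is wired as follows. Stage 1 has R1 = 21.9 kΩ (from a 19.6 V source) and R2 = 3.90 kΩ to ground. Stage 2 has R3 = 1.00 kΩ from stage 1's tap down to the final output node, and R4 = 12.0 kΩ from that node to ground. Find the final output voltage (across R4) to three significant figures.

Stage 2 presents R3+R4 = 13.00 kΩ as a load on stage 1's tap.
Stage 1's lower leg becomes R2‖(R3+R4) = 3.000 kΩ, so V_mid = 19.6 × 3.000/24.90 = 2.361 V.
Stage 2 is itself unloaded: V_out = V_mid × R4/(R3+R4) = 2.361 × 12.0/13.00 = 2.18 V.

V_out ≈ 2.18 V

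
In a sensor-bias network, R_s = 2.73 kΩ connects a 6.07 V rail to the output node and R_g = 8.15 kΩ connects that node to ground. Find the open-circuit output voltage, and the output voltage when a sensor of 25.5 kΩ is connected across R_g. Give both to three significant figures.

Open-circuit: V = 6.07 × 8.15/(2.73 + 8.15) = 4.55 V.
With the load, R_g becomes R_g‖R_L = 6.176 kΩ, so V = 6.07 × 6.176/8.906 = 4.21 V.

Unloaded: 4.55 V; loaded: 4.21 V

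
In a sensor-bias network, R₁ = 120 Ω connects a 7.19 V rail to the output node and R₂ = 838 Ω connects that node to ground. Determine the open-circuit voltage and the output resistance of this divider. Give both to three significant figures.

V_th is the open-circuit tap voltage: 7.19 × 838/(120 + 838) = 6.29 V.
With the supply zeroed, R₁ and R₂ appear in parallel from the tap: R_th = R₁‖R₂ = (120 × 838)/958.0 = 105 Ω.

V_th = 6.29 V, R_th = 105 Ω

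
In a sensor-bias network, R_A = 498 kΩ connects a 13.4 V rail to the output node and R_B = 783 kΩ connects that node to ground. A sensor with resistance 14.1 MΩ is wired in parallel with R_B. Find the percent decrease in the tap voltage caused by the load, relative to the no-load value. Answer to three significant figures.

2.11 %

The divider's output (Thévenin) resistance is R_A‖R_B = 304.4 kΩ.
Fractional drop under load = R_th/(R_th + R_L) = 304.4 / (304.4 + 14100) = 0.02113.
So the output falls by 2.11 %.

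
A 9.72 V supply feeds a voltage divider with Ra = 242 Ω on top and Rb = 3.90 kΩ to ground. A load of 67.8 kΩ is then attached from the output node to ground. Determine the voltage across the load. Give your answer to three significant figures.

V_out ≈ 9.12 V

The load sits in parallel with Rb: Rb‖R_L = (3900 × 67800) / (3900 + 67800) = 3688 Ω.
V_out = 9.72 × 3688 / (242 + 3688) = 9.72 × 3688/3930 = 9.12 V.
(Unloaded it would have been 9.15 V.)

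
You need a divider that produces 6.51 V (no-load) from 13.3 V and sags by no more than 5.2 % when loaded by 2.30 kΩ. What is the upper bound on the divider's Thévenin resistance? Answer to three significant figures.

R_th ≤ 126 Ω

Loading drop = R_th/(R_th + R_L) ≤ 0.0520, so R_th ≤ R_L · ε/(1−ε) = 2.30 kΩ × 0.0520/0.9480 = 126 Ω.
(Any R1, R2 with R2/(R1+R2) = 0.489 and R1‖R2 ≤ 126 Ω will meet the spec.)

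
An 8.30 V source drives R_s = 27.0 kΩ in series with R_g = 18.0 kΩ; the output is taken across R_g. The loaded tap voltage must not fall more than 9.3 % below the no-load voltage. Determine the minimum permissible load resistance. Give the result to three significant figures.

R_L(min) ≈ 105 kΩ

Output resistance R_th = R_s‖R_g = (27.0 × 18.0)/45.00 = 10.80 kΩ.
The fractional drop is R_th/(R_th + R_L); requiring this ≤ 0.0930 gives R_L ≥ R_th(1/0.0930 − 1) = 10.80 × 9.753 = 105 kΩ.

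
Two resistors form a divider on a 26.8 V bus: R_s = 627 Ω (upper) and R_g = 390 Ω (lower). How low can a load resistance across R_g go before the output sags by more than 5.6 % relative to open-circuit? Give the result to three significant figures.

Output resistance R_th = R_s‖R_g = (627 × 390)/1017 = 240.4 Ω.
The fractional drop is R_th/(R_th + R_L); requiring this ≤ 0.0560 gives R_L ≥ R_th(1/0.0560 − 1) = 240.4 × 16.86 = 4.05 kΩ.

R_L(min) ≈ 4.05 kΩ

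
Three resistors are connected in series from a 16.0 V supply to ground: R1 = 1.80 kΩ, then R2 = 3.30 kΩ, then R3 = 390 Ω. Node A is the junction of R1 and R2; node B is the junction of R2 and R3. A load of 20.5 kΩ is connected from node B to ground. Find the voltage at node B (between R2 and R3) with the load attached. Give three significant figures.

At node B, R3 is in parallel with the load: R3‖R_L = 382.7 Ω.
Below node A the resistance is R2 + (R3‖R_L) = 3683 Ω, so V_A = 16.0 × 3683/5483 = 10.75 V.
Then V_B = V_A × (R3‖R_L)/(R2 + R3‖R_L) = 10.75 × 382.7/3683 = 1.12 V.

V ≈ 1.12 V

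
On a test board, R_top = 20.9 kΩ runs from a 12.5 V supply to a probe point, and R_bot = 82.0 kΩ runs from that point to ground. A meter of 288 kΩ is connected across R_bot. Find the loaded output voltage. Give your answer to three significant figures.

The load sits in parallel with R_bot: R_bot‖R_L = (82.0 × 288) / (82.0 + 288) = 63.83 kΩ.
V_out = 12.5 × 63.83 / (20.9 + 63.83) = 12.5 × 63.83/84.73 = 9.42 V.

V_out ≈ 9.42 V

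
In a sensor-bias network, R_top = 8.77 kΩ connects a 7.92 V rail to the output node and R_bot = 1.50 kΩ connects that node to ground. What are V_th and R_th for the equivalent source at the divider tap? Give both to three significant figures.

V_th = 1.16 V, R_th = 1.28 kΩ

V_th is the open-circuit tap voltage: 7.92 × 1.50/(8.77 + 1.50) = 1.16 V.
With the supply zeroed, R_top and R_bot appear in parallel from the tap: R_th = R_top‖R_bot = (8.77 × 1.50)/10.27 = 1.28 kΩ.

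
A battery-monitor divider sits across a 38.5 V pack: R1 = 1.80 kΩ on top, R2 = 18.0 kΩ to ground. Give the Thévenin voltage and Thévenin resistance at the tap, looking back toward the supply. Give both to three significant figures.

V_th = 35.0 V, R_th = 1.64 kΩ

V_th is the open-circuit tap voltage: 38.5 × 18.0/(1.80 + 18.0) = 35.0 V.
With the supply zeroed, R1 and R2 appear in parallel from the tap: R_th = R1‖R2 = (1.80 × 18.0)/19.80 = 1.64 kΩ.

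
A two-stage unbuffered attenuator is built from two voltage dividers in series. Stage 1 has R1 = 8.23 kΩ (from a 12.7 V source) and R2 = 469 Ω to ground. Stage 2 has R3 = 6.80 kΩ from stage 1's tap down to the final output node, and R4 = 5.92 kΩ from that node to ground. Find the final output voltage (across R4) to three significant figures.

Stage 2 presents R3+R4 = 12720 Ω as a load on stage 1's tap.
Stage 1's lower leg becomes R2‖(R3+R4) = 452.3 Ω, so V_mid = 12.7 × 452.3/8682 = 0.6616 V.
Stage 2 is itself unloaded: V_out = V_mid × R4/(R3+R4) = 0.6616 × 5920/12720 = 0.308 V.

V_out ≈ 0.308 V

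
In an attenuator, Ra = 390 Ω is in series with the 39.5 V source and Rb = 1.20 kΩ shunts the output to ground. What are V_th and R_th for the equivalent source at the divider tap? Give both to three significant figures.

V_th is the open-circuit tap voltage: 39.5 × 1200/(390 + 1200) = 29.8 V.
With the supply zeroed, Ra and Rb appear in parallel from the tap: R_th = Ra‖Rb = (390 × 1200)/1590 = 294 Ω.

V_th = 29.8 V, R_th = 294 Ω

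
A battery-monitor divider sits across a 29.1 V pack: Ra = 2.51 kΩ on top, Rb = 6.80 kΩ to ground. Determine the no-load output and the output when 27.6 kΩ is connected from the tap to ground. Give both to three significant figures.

Unloaded: 21.3 V; loaded: 19.9 V

Open-circuit: V = 29.1 × 6.80/(2.51 + 6.80) = 21.3 V.
With the load, Rb becomes Rb‖R_L = 5.456 kΩ, so V = 29.1 × 5.456/7.966 = 19.9 V.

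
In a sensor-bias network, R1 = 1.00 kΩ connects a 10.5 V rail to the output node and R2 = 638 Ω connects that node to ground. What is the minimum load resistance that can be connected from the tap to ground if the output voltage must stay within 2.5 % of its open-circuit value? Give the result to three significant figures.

Output resistance R_th = R1‖R2 = (1000 × 638)/1638 = 389.5 Ω.
The fractional drop is R_th/(R_th + R_L); requiring this ≤ 0.0250 gives R_L ≥ R_th(1/0.0250 − 1) = 389.5 × 39.00 = 15.2 kΩ.

R_L(min) ≈ 15.2 kΩ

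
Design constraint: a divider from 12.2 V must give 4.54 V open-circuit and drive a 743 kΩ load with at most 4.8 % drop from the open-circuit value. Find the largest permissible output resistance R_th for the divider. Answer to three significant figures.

R_th ≤ 37.5 kΩ

Loading drop = R_th/(R_th + R_L) ≤ 0.0480, so R_th ≤ R_L · ε/(1−ε) = 743 kΩ × 0.0480/0.9520 = 37.5 kΩ.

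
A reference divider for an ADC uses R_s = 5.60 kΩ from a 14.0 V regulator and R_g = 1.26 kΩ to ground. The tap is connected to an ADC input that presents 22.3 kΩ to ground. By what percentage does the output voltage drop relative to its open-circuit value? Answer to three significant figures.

4.41 %

The divider's output (Thévenin) resistance is R_s‖R_g = 1.029 kΩ.
Fractional drop under load = R_th/(R_th + R_L) = 1.029 / (1.029 + 22.3) = 0.04409.
So the output falls by 4.41 %.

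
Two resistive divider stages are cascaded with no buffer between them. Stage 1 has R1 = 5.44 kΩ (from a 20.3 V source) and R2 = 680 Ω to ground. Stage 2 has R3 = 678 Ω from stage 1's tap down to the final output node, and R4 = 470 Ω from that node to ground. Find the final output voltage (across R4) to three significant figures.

V_out ≈ 0.605 V

Stage 2 presents R3+R4 = 1148 Ω as a load on stage 1's tap.
Stage 1's lower leg becomes R2‖(R3+R4) = 427.0 Ω, so V_mid = 20.3 × 427.0/5867 = 1.478 V.
Stage 2 is itself unloaded: V_out = V_mid × R4/(R3+R4) = 1.478 × 470/1148 = 0.605 V.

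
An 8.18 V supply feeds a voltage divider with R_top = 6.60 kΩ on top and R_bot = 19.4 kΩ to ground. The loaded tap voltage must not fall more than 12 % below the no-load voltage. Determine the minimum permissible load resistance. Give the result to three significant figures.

R_L(min) ≈ 36.1 kΩ

Output resistance R_th = R_top‖R_bot = (6.60 × 19.4)/26.00 = 4.925 kΩ.
The fractional drop is R_th/(R_th + R_L); requiring this ≤ 0.120 gives R_L ≥ R_th(1/0.120 − 1) = 4.925 × 7.333 = 36.1 kΩ.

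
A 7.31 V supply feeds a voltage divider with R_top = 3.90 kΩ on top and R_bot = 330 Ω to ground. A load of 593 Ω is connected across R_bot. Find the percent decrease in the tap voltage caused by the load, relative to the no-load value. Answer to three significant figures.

Unloaded V = 7.31 × 330/4230 = 0.5703 V.
Loaded: R_bot‖R_L = 212.0 Ω, giving V = 7.31 × 212.0/4112 = 0.3769 V.
Drop = (0.5703 − 0.3769) / 0.5703 = 33.9 %.

33.9 %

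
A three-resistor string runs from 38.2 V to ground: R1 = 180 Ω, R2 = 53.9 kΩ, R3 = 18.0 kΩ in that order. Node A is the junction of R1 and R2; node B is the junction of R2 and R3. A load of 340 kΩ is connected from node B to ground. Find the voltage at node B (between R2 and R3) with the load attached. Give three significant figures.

V ≈ 9.17 V

At node B, R3 is in parallel with the load: R3‖R_L = 17090 Ω.
Below node A the resistance is R2 + (R3‖R_L) = 70990 Ω, so V_A = 38.2 × 70990/71170 = 38.10 V.
Then V_B = V_A × (R3‖R_L)/(R2 + R3‖R_L) = 38.10 × 17090/70990 = 9.17 V.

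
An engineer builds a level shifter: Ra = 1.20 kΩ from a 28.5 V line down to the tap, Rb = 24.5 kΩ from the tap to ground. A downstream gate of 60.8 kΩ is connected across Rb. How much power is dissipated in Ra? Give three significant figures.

P ≈ 2.80 mW

Total resistance from the source is Ra + (Rb‖R_L) = 18.66 kΩ, so I = 28.5/18.66 kΩ = 1.527 mA.
P = I²·Ra = (1.527 mA)² × 1.20 kΩ = 2.80 mW.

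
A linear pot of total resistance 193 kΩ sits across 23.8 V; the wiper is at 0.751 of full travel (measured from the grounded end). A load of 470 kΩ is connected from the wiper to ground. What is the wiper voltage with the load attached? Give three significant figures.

V ≈ 16.6 V

The wiper splits the pot into (1−α)R = 48.06 kΩ above and αR = 144.9 kΩ below.
Lower section ‖ load = 110.8 kΩ.
V_wiper = 23.8 × 110.8/(48.06 + 110.8) = 16.6 V.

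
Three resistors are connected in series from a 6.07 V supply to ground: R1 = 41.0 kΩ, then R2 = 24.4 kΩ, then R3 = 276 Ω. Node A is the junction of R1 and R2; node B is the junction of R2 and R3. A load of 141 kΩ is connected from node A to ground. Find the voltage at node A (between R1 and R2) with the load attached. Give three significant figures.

Below node A the series string R2+R3 = 24680 Ω sits in parallel with the 141000 Ω load: 21000 Ω.
V_A = 6.07 × 21000/(41000 + 21000) = 2.06 V.

V ≈ 2.06 V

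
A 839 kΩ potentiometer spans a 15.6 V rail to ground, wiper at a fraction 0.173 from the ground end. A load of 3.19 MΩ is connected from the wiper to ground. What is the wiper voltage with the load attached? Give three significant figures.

V ≈ 2.60 V

The wiper splits the pot into (1−α)R = 693.9 kΩ above and αR = 145.1 kΩ below.
Lower section ‖ load = 138.8 kΩ.
V_wiper = 15.6 × 138.8/(693.9 + 138.8) = 2.60 V.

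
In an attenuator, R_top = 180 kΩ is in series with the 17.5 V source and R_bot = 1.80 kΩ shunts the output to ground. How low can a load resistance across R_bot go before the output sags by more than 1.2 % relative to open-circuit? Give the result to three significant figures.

R_L(min) ≈ 147 kΩ

Output resistance R_th = R_top‖R_bot = (180 × 1.80)/181.8 = 1.782 kΩ.
The fractional drop is R_th/(R_th + R_L); requiring this ≤ 0.0120 gives R_L ≥ R_th(1/0.0120 − 1) = 1.782 × 82.33 = 147 kΩ.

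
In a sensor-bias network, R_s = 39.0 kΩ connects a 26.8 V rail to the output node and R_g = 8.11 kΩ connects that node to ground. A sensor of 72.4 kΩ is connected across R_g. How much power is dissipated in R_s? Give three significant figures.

P ≈ 13.1 mW

Total resistance from the source is R_s + (R_g‖R_L) = 46.29 kΩ, so I = 26.8/46.29 kΩ = 0.5789 mA.
P = I²·R_s = (0.5789 mA)² × 39.0 kΩ = 13.1 mW.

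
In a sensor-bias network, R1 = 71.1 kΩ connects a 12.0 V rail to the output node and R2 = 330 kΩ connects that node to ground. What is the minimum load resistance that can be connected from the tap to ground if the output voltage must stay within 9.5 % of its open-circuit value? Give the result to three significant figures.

Output resistance R_th = R1‖R2 = (71.1 × 330)/401.1 = 58.50 kΩ.
The fractional drop is R_th/(R_th + R_L); requiring this ≤ 0.0950 gives R_L ≥ R_th(1/0.0950 − 1) = 58.50 × 9.526 = 557 kΩ.

R_L(min) ≈ 557 kΩ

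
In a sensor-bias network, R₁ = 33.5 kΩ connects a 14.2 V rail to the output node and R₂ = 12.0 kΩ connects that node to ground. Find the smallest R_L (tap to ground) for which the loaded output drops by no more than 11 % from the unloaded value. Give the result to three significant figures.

Output resistance R_th = R₁‖R₂ = (33.5 × 12.0)/45.50 = 8.835 kΩ.
The fractional drop is R_th/(R_th + R_L); requiring this ≤ 0.110 gives R_L ≥ R_th(1/0.110 − 1) = 8.835 × 8.091 = 71.5 kΩ.

R_L(min) ≈ 71.5 kΩ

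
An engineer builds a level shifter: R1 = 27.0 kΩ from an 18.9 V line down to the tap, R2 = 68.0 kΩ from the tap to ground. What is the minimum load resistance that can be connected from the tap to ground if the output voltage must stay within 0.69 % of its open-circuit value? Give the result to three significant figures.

Output resistance R_th = R1‖R2 = (27.0 × 68.0)/95.00 = 19.33 kΩ.
The fractional drop is R_th/(R_th + R_L); requiring this ≤ 0.00690 gives R_L ≥ R_th(1/0.00690 − 1) = 19.33 × 143.9 = 2.78 MΩ.

R_L(min) ≈ 2.78 MΩ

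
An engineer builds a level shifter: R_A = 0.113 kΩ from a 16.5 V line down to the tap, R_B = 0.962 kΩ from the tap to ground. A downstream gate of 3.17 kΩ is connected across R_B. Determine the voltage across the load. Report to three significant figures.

The load sits in parallel with R_B: R_B‖R_L = (962 × 3170) / (962 + 3170) = 738.0 Ω.
V_out = 16.5 × 738.0 / (113 + 738.0) = 16.5 × 738.0/851.0 = 14.3 V.

V_out ≈ 14.3 V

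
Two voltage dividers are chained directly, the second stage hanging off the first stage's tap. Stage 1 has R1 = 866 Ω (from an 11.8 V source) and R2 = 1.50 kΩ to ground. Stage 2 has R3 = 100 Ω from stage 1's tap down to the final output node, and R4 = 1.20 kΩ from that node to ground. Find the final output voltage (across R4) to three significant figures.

V_out ≈ 4.86 V

Stage 2 presents R3+R4 = 1300 Ω as a load on stage 1's tap.
Stage 1's lower leg becomes R2‖(R3+R4) = 696.4 Ω, so V_mid = 11.8 × 696.4/1562 = 5.260 V.
Stage 2 is itself unloaded: V_out = V_mid × R4/(R3+R4) = 5.260 × 1200/1300 = 4.86 V.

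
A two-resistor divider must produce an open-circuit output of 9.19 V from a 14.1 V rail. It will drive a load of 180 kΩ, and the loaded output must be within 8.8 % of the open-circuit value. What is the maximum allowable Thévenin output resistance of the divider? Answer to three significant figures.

R_th ≤ 17.4 kΩ

Loading drop = R_th/(R_th + R_L) ≤ 0.0880, so R_th ≤ R_L · ε/(1−ε) = 180 kΩ × 0.0880/0.9120 = 17.4 kΩ.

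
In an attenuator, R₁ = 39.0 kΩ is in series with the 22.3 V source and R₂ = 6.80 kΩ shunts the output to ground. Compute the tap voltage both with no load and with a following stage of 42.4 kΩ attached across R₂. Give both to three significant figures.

Open-circuit: V = 22.3 × 6.80/(39.0 + 6.80) = 3.31 V.
With the load, R₂ becomes R₂‖R_L = 5.860 kΩ, so V = 22.3 × 5.860/44.86 = 2.91 V.

Unloaded: 3.31 V; loaded: 2.91 V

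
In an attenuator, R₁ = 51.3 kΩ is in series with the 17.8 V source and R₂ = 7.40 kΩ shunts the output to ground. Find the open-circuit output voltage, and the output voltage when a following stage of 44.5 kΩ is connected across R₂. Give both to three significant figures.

Open-circuit: V = 17.8 × 7.40/(51.3 + 7.40) = 2.24 V.
With the load, R₂ becomes R₂‖R_L = 6.345 kΩ, so V = 17.8 × 6.345/57.64 = 1.96 V.

Unloaded: 2.24 V; loaded: 1.96 V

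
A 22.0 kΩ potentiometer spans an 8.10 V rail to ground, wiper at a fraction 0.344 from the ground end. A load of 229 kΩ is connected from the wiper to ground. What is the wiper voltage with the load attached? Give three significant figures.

V ≈ 2.73 V

The wiper splits the pot into (1−α)R = 14.43 kΩ above and αR = 7.568 kΩ below.
Lower section ‖ load = 7.326 kΩ.
V_wiper = 8.10 × 7.326/(14.43 + 7.326) = 2.73 V.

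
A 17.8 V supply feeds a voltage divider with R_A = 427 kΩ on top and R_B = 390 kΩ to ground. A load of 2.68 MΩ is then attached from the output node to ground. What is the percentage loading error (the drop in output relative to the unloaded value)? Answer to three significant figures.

The divider's output (Thévenin) resistance is R_A‖R_B = 203.8 kΩ.
Fractional drop under load = R_th/(R_th + R_L) = 203.8 / (203.8 + 2680) = 0.07068.
So the output falls by 7.07 %.

7.07 %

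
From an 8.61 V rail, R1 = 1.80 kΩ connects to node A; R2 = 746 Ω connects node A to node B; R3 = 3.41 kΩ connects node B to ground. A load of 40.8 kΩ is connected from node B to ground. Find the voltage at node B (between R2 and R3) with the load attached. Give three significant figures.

V ≈ 4.76 V

At node B, R3 is in parallel with the load: R3‖R_L = 3147 Ω.
Below node A the resistance is R2 + (R3‖R_L) = 3893 Ω, so V_A = 8.61 × 3893/5693 = 5.888 V.
Then V_B = V_A × (R3‖R_L)/(R2 + R3‖R_L) = 5.888 × 3147/3893 = 4.76 V.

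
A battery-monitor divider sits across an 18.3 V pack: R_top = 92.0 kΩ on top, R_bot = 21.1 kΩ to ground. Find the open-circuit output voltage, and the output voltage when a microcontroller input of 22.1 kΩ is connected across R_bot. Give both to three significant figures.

Open-circuit: V = 18.3 × 21.1/(92.0 + 21.1) = 3.41 V.
With the load, R_bot becomes R_bot‖R_L = 10.79 kΩ, so V = 18.3 × 10.79/102.8 = 1.92 V.

Unloaded: 3.41 V; loaded: 1.92 V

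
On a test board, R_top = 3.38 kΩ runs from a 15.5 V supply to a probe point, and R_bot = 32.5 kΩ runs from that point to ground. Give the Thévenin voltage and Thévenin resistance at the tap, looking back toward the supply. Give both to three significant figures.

V_th = 14.0 V, R_th = 3.06 kΩ

V_th is the open-circuit tap voltage: 15.5 × 32.5/(3.38 + 32.5) = 14.0 V.
With the supply zeroed, R_top and R_bot appear in parallel from the tap: R_th = R_top‖R_bot = (3.38 × 32.5)/35.88 = 3.06 kΩ.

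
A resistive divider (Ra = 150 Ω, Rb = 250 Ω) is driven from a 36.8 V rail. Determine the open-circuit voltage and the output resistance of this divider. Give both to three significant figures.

V_th is the open-circuit tap voltage: 36.8 × 250/(150 + 250) = 23.0 V.
With the supply zeroed, Ra and Rb appear in parallel from the tap: R_th = Ra‖Rb = (150 × 250)/400.0 = 93.8 Ω.

V_th = 23.0 V, R_th = 93.8 Ω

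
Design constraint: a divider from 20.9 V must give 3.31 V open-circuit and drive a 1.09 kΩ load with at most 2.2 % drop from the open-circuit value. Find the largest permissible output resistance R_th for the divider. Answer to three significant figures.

R_th ≤ 24.5 Ω

Loading drop = R_th/(R_th + R_L) ≤ 0.0220, so R_th ≤ R_L · ε/(1−ε) = 1.09 kΩ × 0.0220/0.9780 = 24.5 Ω.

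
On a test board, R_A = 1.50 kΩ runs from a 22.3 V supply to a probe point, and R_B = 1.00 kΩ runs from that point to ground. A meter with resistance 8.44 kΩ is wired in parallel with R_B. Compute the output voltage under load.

The load sits in parallel with R_B: R_B‖R_L = (1.00 × 8.44) / (1.00 + 8.44) = 0.8941 kΩ.
V_out = 22.3 × 0.8941 / (1.50 + 0.8941) = 22.3 × 0.8941/2.394 = 8.33 V.

V_out ≈ 8.33 V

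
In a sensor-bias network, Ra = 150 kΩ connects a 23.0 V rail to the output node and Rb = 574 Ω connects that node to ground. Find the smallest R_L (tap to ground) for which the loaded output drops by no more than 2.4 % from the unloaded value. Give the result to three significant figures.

R_L(min) ≈ 23.3 kΩ

Output resistance R_th = Ra‖Rb = (150000 × 574)/150600 = 571.8 Ω.
The fractional drop is R_th/(R_th + R_L); requiring this ≤ 0.0240 gives R_L ≥ R_th(1/0.0240 − 1) = 571.8 × 40.67 = 23.3 kΩ.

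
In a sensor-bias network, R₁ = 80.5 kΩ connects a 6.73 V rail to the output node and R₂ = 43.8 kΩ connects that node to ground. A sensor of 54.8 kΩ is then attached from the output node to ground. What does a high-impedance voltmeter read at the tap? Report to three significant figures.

The load sits in parallel with R₂: R₂‖R_L = (43.8 × 54.8) / (43.8 + 54.8) = 24.34 kΩ.
V_out = 6.73 × 24.34 / (80.5 + 24.34) = 6.73 × 24.34/104.8 = 1.56 V.

V_out ≈ 1.56 V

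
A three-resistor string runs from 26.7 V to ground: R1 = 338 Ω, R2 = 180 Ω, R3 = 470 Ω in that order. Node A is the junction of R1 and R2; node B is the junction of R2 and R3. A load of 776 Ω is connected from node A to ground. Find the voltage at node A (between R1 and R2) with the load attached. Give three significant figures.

Below node A the series string R2+R3 = 650.0 Ω sits in parallel with the 776 Ω load: 353.7 Ω.
V_A = 26.7 × 353.7/(338 + 353.7) = 13.7 V.

V ≈ 13.7 V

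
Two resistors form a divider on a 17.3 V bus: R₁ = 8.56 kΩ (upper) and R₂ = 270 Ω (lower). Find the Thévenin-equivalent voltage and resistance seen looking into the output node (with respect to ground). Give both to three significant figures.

V_th is the open-circuit tap voltage: 17.3 × 270/(8560 + 270) = 0.529 V.
With the supply zeroed, R₁ and R₂ appear in parallel from the tap: R_th = R₁‖R₂ = (8560 × 270)/8830 = 262 Ω.

V_th = 0.529 V, R_th = 262 Ω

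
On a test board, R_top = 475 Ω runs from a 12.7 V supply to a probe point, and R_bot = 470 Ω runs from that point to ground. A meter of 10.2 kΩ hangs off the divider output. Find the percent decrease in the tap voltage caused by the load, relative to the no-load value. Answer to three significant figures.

The divider's output (Thévenin) resistance is R_top‖R_bot = 236.2 Ω.
Fractional drop under load = R_th/(R_th + R_L) = 236.2 / (236.2 + 10200) = 0.02264.
So the output falls by 2.26 %.

2.26 %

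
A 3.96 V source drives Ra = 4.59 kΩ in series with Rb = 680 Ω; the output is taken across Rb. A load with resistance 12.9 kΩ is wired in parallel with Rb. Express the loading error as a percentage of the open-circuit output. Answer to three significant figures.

4.39 %

The divider's output (Thévenin) resistance is Ra‖Rb = 592.3 Ω.
Fractional drop under load = R_th/(R_th + R_L) = 592.3 / (592.3 + 12900) = 0.04390.
So the output falls by 4.39 %.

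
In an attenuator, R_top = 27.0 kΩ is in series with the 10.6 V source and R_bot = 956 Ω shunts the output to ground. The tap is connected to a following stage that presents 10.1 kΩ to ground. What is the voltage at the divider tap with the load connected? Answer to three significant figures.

V_out ≈ 0.332 V

The load sits in parallel with R_bot: R_bot‖R_L = (956 × 10100) / (956 + 10100) = 873.3 Ω.
V_out = 10.6 × 873.3 / (27000 + 873.3) = 10.6 × 873.3/27870 = 0.332 V.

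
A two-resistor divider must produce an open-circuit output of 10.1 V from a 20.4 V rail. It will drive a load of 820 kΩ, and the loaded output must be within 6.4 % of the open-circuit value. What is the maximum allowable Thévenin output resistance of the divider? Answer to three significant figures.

R_th ≤ 56.1 kΩ

Loading drop = R_th/(R_th + R_L) ≤ 0.0640, so R_th ≤ R_L · ε/(1−ε) = 820 kΩ × 0.0640/0.9360 = 56.1 kΩ.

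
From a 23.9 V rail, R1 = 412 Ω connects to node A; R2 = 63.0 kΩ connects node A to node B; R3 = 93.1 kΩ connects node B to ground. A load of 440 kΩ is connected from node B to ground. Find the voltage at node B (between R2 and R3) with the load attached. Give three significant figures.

V ≈ 13.1 V

At node B, R3 is in parallel with the load: R3‖R_L = 76840 Ω.
Below node A the resistance is R2 + (R3‖R_L) = 139800 Ω, so V_A = 23.9 × 139800/140300 = 23.83 V.
Then V_B = V_A × (R3‖R_L)/(R2 + R3‖R_L) = 23.83 × 76840/139800 = 13.1 V.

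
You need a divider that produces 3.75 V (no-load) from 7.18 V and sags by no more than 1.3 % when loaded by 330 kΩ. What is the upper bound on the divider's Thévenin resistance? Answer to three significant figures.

R_th ≤ 4.35 kΩ

Loading drop = R_th/(R_th + R_L) ≤ 0.0130, so R_th ≤ R_L · ε/(1−ε) = 330 kΩ × 0.0130/0.9870 = 4.35 kΩ.
(Any R1, R2 with R2/(R1+R2) = 0.522 and R1‖R2 ≤ 4.35 kΩ will meet the spec.)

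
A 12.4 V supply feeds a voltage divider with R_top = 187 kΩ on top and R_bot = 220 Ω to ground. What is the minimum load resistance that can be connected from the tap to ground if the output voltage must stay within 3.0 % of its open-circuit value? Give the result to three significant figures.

R_L(min) ≈ 7.10 kΩ

Output resistance R_th = R_top‖R_bot = (187000 × 220)/187200 = 219.7 Ω.
The fractional drop is R_th/(R_th + R_L); requiring this ≤ 0.0300 gives R_L ≥ R_th(1/0.0300 − 1) = 219.7 × 32.33 = 7.10 kΩ.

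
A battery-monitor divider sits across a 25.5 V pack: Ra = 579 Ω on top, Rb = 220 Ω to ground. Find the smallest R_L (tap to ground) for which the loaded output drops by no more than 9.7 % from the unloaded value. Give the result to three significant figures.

R_L(min) ≈ 1.48 kΩ

Output resistance R_th = Ra‖Rb = (579 × 220)/799.0 = 159.4 Ω.
The fractional drop is R_th/(R_th + R_L); requiring this ≤ 0.0970 gives R_L ≥ R_th(1/0.0970 − 1) = 159.4 × 9.309 = 1.48 kΩ.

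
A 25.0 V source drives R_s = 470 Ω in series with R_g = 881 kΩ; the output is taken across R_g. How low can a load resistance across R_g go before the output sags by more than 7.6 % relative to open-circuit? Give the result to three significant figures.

Output resistance R_th = R_s‖R_g = (470 × 881000)/881500 = 469.7 Ω.
The fractional drop is R_th/(R_th + R_L); requiring this ≤ 0.0760 gives R_L ≥ R_th(1/0.0760 − 1) = 469.7 × 12.16 = 5.71 kΩ.

R_L(min) ≈ 5.71 kΩ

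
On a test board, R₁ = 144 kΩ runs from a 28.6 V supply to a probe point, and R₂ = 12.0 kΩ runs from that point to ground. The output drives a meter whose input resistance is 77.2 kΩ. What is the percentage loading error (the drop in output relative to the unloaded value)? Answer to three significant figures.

12.5 %

Unloaded V = 28.6 × 12.0/156.0 = 2.2000 V.
Loaded: R₂‖R_L = 10.39 kΩ, giving V = 28.6 × 10.39/154.4 = 1.9239 V.
Drop = (2.2000 − 1.9239) / 2.2000 = 12.5 %.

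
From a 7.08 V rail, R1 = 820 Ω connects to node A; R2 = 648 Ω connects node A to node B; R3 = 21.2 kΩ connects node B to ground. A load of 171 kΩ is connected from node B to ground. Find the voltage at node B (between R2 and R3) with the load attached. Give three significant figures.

At node B, R3 is in parallel with the load: R3‖R_L = 18860 Ω.
Below node A the resistance is R2 + (R3‖R_L) = 19510 Ω, so V_A = 7.08 × 19510/20330 = 6.794 V.
Then V_B = V_A × (R3‖R_L)/(R2 + R3‖R_L) = 6.794 × 18860/19510 = 6.57 V.

V ≈ 6.57 V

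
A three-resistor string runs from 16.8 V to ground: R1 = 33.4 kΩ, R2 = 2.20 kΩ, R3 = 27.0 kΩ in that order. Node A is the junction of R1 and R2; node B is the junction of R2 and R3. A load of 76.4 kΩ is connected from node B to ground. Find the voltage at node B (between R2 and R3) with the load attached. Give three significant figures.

At node B, R3 is in parallel with the load: R3‖R_L = 19.95 kΩ.
Below node A the resistance is R2 + (R3‖R_L) = 22.15 kΩ, so V_A = 16.8 × 22.15/55.55 = 6.699 V.
Then V_B = V_A × (R3‖R_L)/(R2 + R3‖R_L) = 6.699 × 19.95/22.15 = 6.03 V.

V ≈ 6.03 V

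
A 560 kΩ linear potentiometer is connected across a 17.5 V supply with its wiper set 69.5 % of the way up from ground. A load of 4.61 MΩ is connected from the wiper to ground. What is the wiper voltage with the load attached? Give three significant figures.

The wiper splits the pot into (1−α)R = 170.8 kΩ above and αR = 389.2 kΩ below.
Lower section ‖ load = 358.9 kΩ.
V_wiper = 17.5 × 358.9/(170.8 + 358.9) = 11.9 V.

V ≈ 11.9 V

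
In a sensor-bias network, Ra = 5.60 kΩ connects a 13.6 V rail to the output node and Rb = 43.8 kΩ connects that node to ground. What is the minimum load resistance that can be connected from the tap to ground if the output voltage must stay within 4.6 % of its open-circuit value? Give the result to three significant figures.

Output resistance R_th = Ra‖Rb = (5.60 × 43.8)/49.40 = 4.965 kΩ.
The fractional drop is R_th/(R_th + R_L); requiring this ≤ 0.0460 gives R_L ≥ R_th(1/0.0460 − 1) = 4.965 × 20.74 = 103 kΩ.

R_L(min) ≈ 103 kΩ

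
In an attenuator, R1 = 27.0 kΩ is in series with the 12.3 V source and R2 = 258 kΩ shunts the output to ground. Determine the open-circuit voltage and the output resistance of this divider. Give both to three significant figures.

V_th = 11.1 V, R_th = 24.4 kΩ

V_th is the open-circuit tap voltage: 12.3 × 258/(27.0 + 258) = 11.1 V.
With the supply zeroed, R1 and R2 appear in parallel from the tap: R_th = R1‖R2 = (27.0 × 258)/285.0 = 24.4 kΩ.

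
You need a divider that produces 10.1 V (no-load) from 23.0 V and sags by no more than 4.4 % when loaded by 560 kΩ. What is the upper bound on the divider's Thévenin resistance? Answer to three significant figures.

R_th ≤ 25.8 kΩ

Loading drop = R_th/(R_th + R_L) ≤ 0.0440, so R_th ≤ R_L · ε/(1−ε) = 560 kΩ × 0.0440/0.9560 = 25.8 kΩ.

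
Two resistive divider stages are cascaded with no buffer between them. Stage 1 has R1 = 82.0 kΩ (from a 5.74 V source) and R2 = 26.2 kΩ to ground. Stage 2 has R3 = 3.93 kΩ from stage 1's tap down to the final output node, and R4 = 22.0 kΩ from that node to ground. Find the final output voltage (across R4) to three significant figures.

Stage 2 presents R3+R4 = 25.93 kΩ as a load on stage 1's tap.
Stage 1's lower leg becomes R2‖(R3+R4) = 13.03 kΩ, so V_mid = 5.74 × 13.03/95.03 = 0.7871 V.
Stage 2 is itself unloaded: V_out = V_mid × R4/(R3+R4) = 0.7871 × 22.0/25.93 = 0.668 V.

V_out ≈ 0.668 V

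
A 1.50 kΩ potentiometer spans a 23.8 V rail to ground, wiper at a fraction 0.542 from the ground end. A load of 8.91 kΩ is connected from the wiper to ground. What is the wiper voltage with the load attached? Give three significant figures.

The wiper splits the pot into (1−α)R = 687.0 Ω above and αR = 813.0 Ω below.
Lower section ‖ load = 745.0 Ω.
V_wiper = 23.8 × 745.0/(687.0 + 745.0) = 12.4 V.

V ≈ 12.4 V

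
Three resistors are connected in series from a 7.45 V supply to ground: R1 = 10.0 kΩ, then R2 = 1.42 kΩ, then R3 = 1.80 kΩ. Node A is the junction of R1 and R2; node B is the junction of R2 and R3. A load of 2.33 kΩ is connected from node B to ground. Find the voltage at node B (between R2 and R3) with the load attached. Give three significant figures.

V ≈ 0.608 V

At node B, R3 is in parallel with the load: R3‖R_L = 1.015 kΩ.
Below node A the resistance is R2 + (R3‖R_L) = 2.435 kΩ, so V_A = 7.45 × 2.435/12.44 = 1.459 V.
Then V_B = V_A × (R3‖R_L)/(R2 + R3‖R_L) = 1.459 × 1.015/2.435 = 0.608 V.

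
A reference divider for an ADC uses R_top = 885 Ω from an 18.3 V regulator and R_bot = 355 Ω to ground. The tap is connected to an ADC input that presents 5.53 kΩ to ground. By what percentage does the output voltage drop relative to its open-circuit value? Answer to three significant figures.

The divider's output (Thévenin) resistance is R_top‖R_bot = 253.4 Ω.
Fractional drop under load = R_th/(R_th + R_L) = 253.4 / (253.4 + 5530) = 0.04381.
So the output falls by 4.38 %.

4.38 %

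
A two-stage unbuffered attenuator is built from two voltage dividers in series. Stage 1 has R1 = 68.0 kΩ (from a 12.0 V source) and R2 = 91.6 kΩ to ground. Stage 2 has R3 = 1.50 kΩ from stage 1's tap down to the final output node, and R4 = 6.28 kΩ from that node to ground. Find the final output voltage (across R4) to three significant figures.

Stage 2 presents R3+R4 = 7.780 kΩ as a load on stage 1's tap.
Stage 1's lower leg becomes R2‖(R3+R4) = 7.171 kΩ, so V_mid = 12.0 × 7.171/75.17 = 1.145 V.
Stage 2 is itself unloaded: V_out = V_mid × R4/(R3+R4) = 1.145 × 6.28/7.780 = 0.924 V.

V_out ≈ 0.924 V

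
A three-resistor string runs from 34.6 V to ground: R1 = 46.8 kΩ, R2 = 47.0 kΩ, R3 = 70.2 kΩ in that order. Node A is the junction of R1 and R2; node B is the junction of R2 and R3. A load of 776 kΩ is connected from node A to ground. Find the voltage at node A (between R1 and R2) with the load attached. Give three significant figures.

Below node A the series string R2+R3 = 117.2 kΩ sits in parallel with the 776 kΩ load: 101.8 kΩ.
V_A = 34.6 × 101.8/(46.8 + 101.8) = 23.7 V.

V ≈ 23.7 V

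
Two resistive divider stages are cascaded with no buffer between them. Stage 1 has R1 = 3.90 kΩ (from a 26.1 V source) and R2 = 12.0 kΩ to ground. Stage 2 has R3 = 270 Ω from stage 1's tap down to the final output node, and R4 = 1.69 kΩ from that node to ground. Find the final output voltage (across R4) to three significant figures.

V_out ≈ 6.79 V

Stage 2 presents R3+R4 = 1960 Ω as a load on stage 1's tap.
Stage 1's lower leg becomes R2‖(R3+R4) = 1685 Ω, so V_mid = 26.1 × 1685/5585 = 7.874 V.
Stage 2 is itself unloaded: V_out = V_mid × R4/(R3+R4) = 7.874 × 1690/1960 = 6.79 V.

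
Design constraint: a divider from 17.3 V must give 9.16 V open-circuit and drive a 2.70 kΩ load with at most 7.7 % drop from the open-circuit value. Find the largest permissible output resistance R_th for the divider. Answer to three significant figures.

R_th ≤ 225 Ω

Loading drop = R_th/(R_th + R_L) ≤ 0.0770, so R_th ≤ R_L · ε/(1−ε) = 2.70 kΩ × 0.0770/0.9230 = 225 Ω.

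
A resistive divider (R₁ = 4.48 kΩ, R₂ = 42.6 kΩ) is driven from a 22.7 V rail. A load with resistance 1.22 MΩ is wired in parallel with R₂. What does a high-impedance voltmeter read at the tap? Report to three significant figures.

The load sits in parallel with R₂: R₂‖R_L = (42.6 × 1220) / (42.6 + 1220) = 41.16 kΩ.
V_out = 22.7 × 41.16 / (4.48 + 41.16) = 22.7 × 41.16/45.64 = 20.5 V.

V_out ≈ 20.5 V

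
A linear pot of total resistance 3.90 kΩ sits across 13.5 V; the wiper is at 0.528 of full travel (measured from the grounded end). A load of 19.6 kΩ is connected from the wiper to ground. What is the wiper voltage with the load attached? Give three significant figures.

The wiper splits the pot into (1−α)R = 1.841 kΩ above and αR = 2.059 kΩ below.
Lower section ‖ load = 1.863 kΩ.
V_wiper = 13.5 × 1.863/(1.841 + 1.863) = 6.79 V.

V ≈ 6.79 V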